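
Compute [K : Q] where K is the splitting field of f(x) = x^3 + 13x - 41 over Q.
[K : Q] = 6

By the rational root test, any rational root of the monic integer polynomial f(x) = x^3 + 13x - 41 must be an integer dividing the constant term -41, i.e. one of ±{1, 41}. Evaluating: f(1) = -27, f(-1) = -55, f(41) = 69413, f(-41) = -69495; none is 0, so f has no rational root and is therefore irreducible over Q (a cubic with no linear factor over a field is irreducible). For an irreducible cubic, the Galois group is A_3 or S_3 according as the discriminant disc(f) = -4a^3 - 27b^2 = -4·(13)^3 - 27·(-41)^2 = -54175 is or is not a square in Q. Here disc(f) = -54175 is not a perfect square in Q, so the Galois group of f over Q is not contained in A_3 and must be all of S_3. The splitting field has degree |S_3| = 6 over Q, so [K : Q] = 6.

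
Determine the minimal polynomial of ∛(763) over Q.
m_α(x) = x^3 - 763

α satisfies α^3 = 763, so x^3 - 763 annihilates α. By the rational root test, a rational root p/q (in lowest terms) of x^3 - 763 would satisfy p^3 = 763 q^3, forcing q = 1 and p^3 = 763; but 763 is not a perfect cube, contradiction. A monic cubic over Q with no rational root is irreducible (any nontrivial factorization would include a linear factor). Hence x^3 - 763 is the minimal polynomial of α, and in particular [Q(α):Q] = 3.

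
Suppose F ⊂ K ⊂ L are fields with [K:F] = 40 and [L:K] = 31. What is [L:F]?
[L:F] = 1240

The tower law says that for any tower of field extensions F ⊂ K ⊂ L with finite degrees, [L:F] = [L:K] · [K:F]. Here this gives [L:F] = 31 · 40 = 1240.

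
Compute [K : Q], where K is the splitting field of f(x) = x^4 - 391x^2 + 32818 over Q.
[K : Q] = 4

Solving the quadratic in x^2: x^2 = (391 ± √(391^2 - 4·32818))/2 = (391 ± √21609)/2 = (391 ± 147)/2, giving x^2 = 122 or x^2 = 269. So f(x) = (x^2 - 122)(x^2 - 269) and the roots of f are ±√122, ±√269. Hence the splitting field is K = Q(√122, √269). Since 122 and 269 are distinct squarefree integers > 1, their product 32818 is not a perfect square, so √269 ∉ Q(√122). By the tower law [K:Q] = [Q(√122,√269):Q(√122)] · [Q(√122):Q] = 2 · 2 = 4.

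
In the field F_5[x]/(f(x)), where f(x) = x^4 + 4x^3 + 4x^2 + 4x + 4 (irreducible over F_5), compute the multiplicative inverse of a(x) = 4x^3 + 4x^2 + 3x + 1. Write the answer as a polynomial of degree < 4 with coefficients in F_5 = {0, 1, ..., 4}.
a(x)^(-1) ≡ 2x^3 + x^2 + x + 4 (mod f(x))

Since f is irreducible over F_5, F_5[x]/(f) is a field and a(x) ≠ 0 has an inverse. Apply the extended Euclidean algorithm to f(x) and a(x) in F_5[x]: f(x) = (4x + 2)·a(x) + (4x^2 + 4x + 2);  a(x) = (x)·(4x^2 + 4x + 2) + (x + 1);  (4x^2 + 4x + 2) = (4x)·(x + 1) + (2). The last nonzero remainder is the constant 2 = gcd(f, a) in F_5. Back-substituting through the division chain expresses 2 = s(x)·a(x) + t(x)·f(x) with s(x) ≡ 4x^3 + 2x^2 + 2x + 3 (mod f), so (4x^3 + 2x^2 + 2x + 3)·a(x) ≡ 2 (mod f). Multiplying by 2^(-1) ≡ 3 in F_5 gives a(x)^(-1) ≡ 3·(4x^3 + 2x^2 + 2x + 3) ≡ 2x^3 + x^2 + x + 4 (mod f). Check: (4x^3 + 4x^2 + 3x + 1)·(2x^3 + x^2 + x + 4) = 3x^6 + 2x^5 + 4x^4 + 3x + 4 ≡ 1 (mod x^4 + 4x^3 + 4x^2 + 4x + 4).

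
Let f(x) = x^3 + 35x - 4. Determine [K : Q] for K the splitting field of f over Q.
[K : Q] = 6

By the rational root test, any rational root of the monic integer polynomial f(x) = x^3 + 35x - 4 must be an integer dividing the constant term -4, i.e. one of ±{1, 2, 4}. Evaluating: f(1) = 32, f(-1) = -40, f(2) = 74, f(-2) = -82, f(4) = 200, f(-4) = -208; none is 0, so f has no rational root and is therefore irreducible over Q (a cubic with no linear factor over a field is irreducible). For an irreducible cubic, the Galois group is A_3 or S_3 according as the discriminant disc(f) = -4a^3 - 27b^2 = -4·(35)^3 - 27·(-4)^2 = -171932 is or is not a square in Q. Here disc(f) = -171932 is not a perfect square in Q, so the Galois group of f over Q is not contained in A_3 and must be all of S_3. The splitting field has degree |S_3| = 6 over Q, so [K : Q] = 6.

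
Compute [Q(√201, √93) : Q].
[Q(√201, √93) : Q] = 4

[Q(√201):Q] = 2 (min poly x^2 - 201, irreducible since 201 is squarefree > 1). For the top step, suppose √93 ∈ Q(√201), say √93 = c + d√201 with c, d ∈ Q. Squaring: 93 = c^2 + 201d^2 + 2cd√201. Since √201 ∉ Q this forces 2cd = 0. If d = 0 then √93 = c ∈ Q, contradicting 93 squarefree > 1. If c = 0 then 93 = 201d^2, so 201·93 = (201d)^2 is a perfect square in Q — but 201·93 = 18693 is not a perfect square (since 201 and 93 are distinct squarefree integers). Contradiction. Hence √93 ∉ Q(√201), so x^2 - 93 stays irreducible over Q(√201) and [Q(√201, √93) : Q(√201)] = 2. By the tower law, [Q(√201, √93) : Q] = 2 · 2 = 4.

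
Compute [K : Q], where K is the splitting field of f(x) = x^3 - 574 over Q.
[K : Q] = 6

The roots of x^3 - 574 are ∛574, ω∛574, ω^2∛574 where ω = e^(2πi/3) is a primitive cube root of unity, so K = Q(∛574, ω). Now [Q(∛574):Q] = 3 (since 574 is not a perfect cube, x^3 - 574 is irreducible) and [Q(ω):Q] = 2. Both 2 and 3 divide [K:Q], and [K:Q] ≤ 3·2 = 6, so [K:Q] = 6. (Equivalently: Q(∛574) ⊂ R but ω ∉ R, so [K : Q(∛574)] = 2.)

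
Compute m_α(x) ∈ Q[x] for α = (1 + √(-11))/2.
m_α(x) = x^2 - x + 3

From 2α - 1 = √(-11), squaring gives (2α - 1)^2 = -11, i.e. 4α^2 - 4α + 1 = -11, so α^2 - α + (1 + 11)/4 = 0. Since -11 ≡ 1 (mod 4), (1 + 11)/4 = 3 ∈ Z. The polynomial x^2 - x + 3 has discriminant 1 - 4·(3) = -11, which is not a perfect square in Q (d = -11 is squarefree and ≠ 1), so x^2 - x + 3 is irreducible over Q. It is the minimal polynomial of α.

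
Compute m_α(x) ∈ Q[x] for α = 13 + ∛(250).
m_α(x) = x^3 - 39x^2 + 507x - 2447

Set β = α - 13 = ∛(250), so β^3 = 250. Then (α - 13)^3 - 250 = 0, i.e. α is a root of g(x) = (x - 13)^3 - 250 = x^3 - 39x^2 + 507x - 2447. Since g(x) = h(x - 13) where h(x) = x^3 - 250, and h is irreducible over Q (because 250 is not a perfect cube, so h has no rational root, and a monic cubic with no rational root is irreducible), g is also irreducible (irreducibility is preserved under the substitution x → x - 13). Hence m_α(x) = x^3 - 39x^2 + 507x - 2447.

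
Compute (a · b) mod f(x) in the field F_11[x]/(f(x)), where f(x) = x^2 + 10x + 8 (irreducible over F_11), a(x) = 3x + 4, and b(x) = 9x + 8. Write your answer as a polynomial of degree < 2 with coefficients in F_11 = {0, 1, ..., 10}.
a · b ≡ 10x + 3 (mod f(x))

Multiply in F_11[x]: a(x)·b(x) = (3x + 4)·(9x + 8) = 5x^2 + 5x + 10. This has degree ≥ 2, so divide by f(x) over F_11: 5x^2 + 5x + 10 = (5)·(x^2 + 10x + 8) + (10x + 3). Hence a·b ≡ 10x + 3 (mod f). (F_11[x]/(f) is a field with 11^2 = 121 elements since f is irreducible of degree 2.)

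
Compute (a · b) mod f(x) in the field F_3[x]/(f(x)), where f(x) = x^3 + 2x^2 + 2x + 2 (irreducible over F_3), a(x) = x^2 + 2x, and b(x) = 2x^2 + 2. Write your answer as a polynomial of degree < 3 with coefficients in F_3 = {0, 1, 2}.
a · b ≡ x^2 (mod f(x))

Multiply in F_3[x]: a(x)·b(x) = (x^2 + 2x)·(2x^2 + 2) = 2x^4 + x^3 + 2x^2 + x. This has degree ≥ 3, so divide by f(x) over F_3: 2x^4 + x^3 + 2x^2 + x = (2x)·(x^3 + 2x^2 + 2x + 2) + (x^2). Hence a·b ≡ x^2 (mod f). (F_3[x]/(f) is a field with 3^3 = 27 elements since f is irreducible of degree 3.)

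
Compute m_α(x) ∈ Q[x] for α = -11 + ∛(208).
m_α(x) = x^3 + 33x^2 + 363x + 1123

Set β = α + 11 = ∛(208), so β^3 = 208. Then (α + 11)^3 - 208 = 0, i.e. α is a root of g(x) = (x + 11)^3 - 208 = x^3 + 33x^2 + 363x + 1123. Since g(x) = h(x + 11) where h(x) = x^3 - 208, and h is irreducible over Q (because 208 is not a perfect cube, so h has no rational root, and a monic cubic with no rational root is irreducible), g is also irreducible (irreducibility is preserved under the substitution x → x + 11). Hence m_α(x) = x^3 + 33x^2 + 363x + 1123.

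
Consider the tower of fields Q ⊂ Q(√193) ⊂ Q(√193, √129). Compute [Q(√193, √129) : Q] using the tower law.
[Q(√193, √129) : Q] = 4

[Q(√193):Q] = 2 (min poly x^2 - 193, irreducible since 193 is squarefree > 1). For the top step, suppose √129 ∈ Q(√193), say √129 = c + d√193 with c, d ∈ Q. Squaring: 129 = c^2 + 193d^2 + 2cd√193. Since √193 ∉ Q this forces 2cd = 0. If d = 0 then √129 = c ∈ Q, contradicting 129 squarefree > 1. If c = 0 then 129 = 193d^2, so 193·129 = (193d)^2 is a perfect square in Q — but 193·129 = 24897 is not a perfect square (since 193 and 129 are distinct squarefree integers). Contradiction. Hence √129 ∉ Q(√193), so x^2 - 129 stays irreducible over Q(√193) and [Q(√193, √129) : Q(√193)] = 2. By the tower law, [Q(√193, √129) : Q] = 2 · 2 = 4.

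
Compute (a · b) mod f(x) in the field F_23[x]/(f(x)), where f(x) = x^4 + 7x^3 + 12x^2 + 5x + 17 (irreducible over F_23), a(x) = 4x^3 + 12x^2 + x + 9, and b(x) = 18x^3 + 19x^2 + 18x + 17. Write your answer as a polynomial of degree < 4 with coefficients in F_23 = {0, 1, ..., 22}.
a · b ≡ 16x^3 + 13x^2 + 13x + 8 (mod f(x))

Multiply in F_23[x]: a(x)·b(x) = (4x^3 + 12x^2 + x + 9)·(18x^3 + 19x^2 + 18x + 17) = 3x^6 + 16x^5 + 19x^4 + 5x^3 + 2x^2 + 18x + 15. This has degree ≥ 4, so divide by f(x) over F_23: 3x^6 + 16x^5 + 19x^4 + 5x^3 + 2x^2 + 18x + 15 = (3x^2 + 18x + 18)·(x^4 + 7x^3 + 12x^2 + 5x + 17) + (16x^3 + 13x^2 + 13x + 8). Hence a·b ≡ 16x^3 + 13x^2 + 13x + 8 (mod f). (F_23[x]/(f) is a field with 23^4 = 279841 elements since f is irreducible of degree 4.)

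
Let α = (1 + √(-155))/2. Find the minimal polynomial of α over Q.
m_α(x) = x^2 - x + 39

From 2α - 1 = √(-155), squaring gives (2α - 1)^2 = -155, i.e. 4α^2 - 4α + 1 = -155, so α^2 - α + (1 + 155)/4 = 0. Since -155 ≡ 1 (mod 4), (1 + 155)/4 = 39 ∈ Z. The polynomial x^2 - x + 39 has discriminant 1 - 4·(39) = -155, which is not a perfect square in Q (d = -155 is squarefree and ≠ 1), so x^2 - x + 39 is irreducible over Q. It is the minimal polynomial of α.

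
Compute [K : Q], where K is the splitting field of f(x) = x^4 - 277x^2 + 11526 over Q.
[K : Q] = 4

Solving the quadratic in x^2: x^2 = (277 ± √(277^2 - 4·11526))/2 = (277 ± √30625)/2 = (277 ± 175)/2, giving x^2 = 226 or x^2 = 51. So f(x) = (x^2 - 226)(x^2 - 51) and the roots of f are ±√226, ±√51. Hence the splitting field is K = Q(√226, √51). Since 226 and 51 are distinct squarefree integers > 1, their product 11526 is not a perfect square, so √51 ∉ Q(√226). By the tower law [K:Q] = [Q(√226,√51):Q(√226)] · [Q(√226):Q] = 2 · 2 = 4.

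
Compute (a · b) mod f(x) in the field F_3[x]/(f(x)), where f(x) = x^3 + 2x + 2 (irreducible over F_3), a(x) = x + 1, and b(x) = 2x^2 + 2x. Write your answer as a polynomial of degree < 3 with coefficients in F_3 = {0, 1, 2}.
a · b ≡ x^2 + x + 2 (mod f(x))

Multiply in F_3[x]: a(x)·b(x) = (x + 1)·(2x^2 + 2x) = 2x^3 + x^2 + 2x. This has degree ≥ 3, so divide by f(x) over F_3: 2x^3 + x^2 + 2x = (2)·(x^3 + 2x + 2) + (x^2 + x + 2). Hence a·b ≡ x^2 + x + 2 (mod f). (F_3[x]/(f) is a field with 3^3 = 27 elements since f is irreducible of degree 3.)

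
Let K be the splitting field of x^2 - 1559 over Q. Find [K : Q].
[K : Q] = 2

f(x) = x^2 - 1559 factors as (x - √1559)(x + √1559). The splitting field is K = Q(√1559). Since 1559 is squarefree and > 1, it is not a perfect square, so x^2 - 1559 is irreducible over Q and [Q(√1559) : Q] = 2. Hence [K : Q] = 2.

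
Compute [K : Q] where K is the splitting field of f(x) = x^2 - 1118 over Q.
[K : Q] = 2

f(x) = x^2 - 1118 factors as (x - √1118)(x + √1118). The splitting field is K = Q(√1118). Since 1118 is squarefree and > 1, it is not a perfect square, so x^2 - 1118 is irreducible over Q and [Q(√1118) : Q] = 2. Hence [K : Q] = 2.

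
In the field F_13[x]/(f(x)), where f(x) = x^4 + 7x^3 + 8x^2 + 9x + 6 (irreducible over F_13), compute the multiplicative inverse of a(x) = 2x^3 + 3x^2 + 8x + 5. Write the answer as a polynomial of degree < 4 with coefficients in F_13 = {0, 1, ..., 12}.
a(x)^(-1) ≡ 11x^3 + 6x^2 + 5x + 4 (mod f(x))

Since f is irreducible over F_13, F_13[x]/(f) is a field and a(x) ≠ 0 has an inverse. Apply the extended Euclidean algorithm to f(x) and a(x) in F_13[x]: f(x) = (7x + 6)·a(x) + (12x^2 + 4x + 2);  a(x) = (11x + 2)·(12x^2 + 4x + 2) + (4x + 1);  (12x^2 + 4x + 2) = (3x + 10)·(4x + 1) + (5). The last nonzero remainder is the constant 5 = gcd(f, a) in F_13. Back-substituting through the division chain expresses 5 = s(x)·a(x) + t(x)·f(x) with s(x) ≡ 3x^3 + 4x^2 + 12x + 7 (mod f), so (3x^3 + 4x^2 + 12x + 7)·a(x) ≡ 5 (mod f). Multiplying by 5^(-1) ≡ 8 in F_13 gives a(x)^(-1) ≡ 8·(3x^3 + 4x^2 + 12x + 7) ≡ 11x^3 + 6x^2 + 5x + 4 (mod f). Check: (2x^3 + 3x^2 + 8x + 5)·(11x^3 + 6x^2 + 5x + 4) = 9x^6 + 6x^5 + 12x^4 + 9x^3 + 4x^2 + 5x + 7 ≡ 1 (mod x^4 + 7x^3 + 8x^2 + 9x + 6).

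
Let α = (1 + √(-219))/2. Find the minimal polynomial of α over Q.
m_α(x) = x^2 - x + 55

From 2α - 1 = √(-219), squaring gives (2α - 1)^2 = -219, i.e. 4α^2 - 4α + 1 = -219, so α^2 - α + (1 + 219)/4 = 0. Since -219 ≡ 1 (mod 4), (1 + 219)/4 = 55 ∈ Z. The polynomial x^2 - x + 55 has discriminant 1 - 4·(55) = -219, which is not a perfect square in Q (d = -219 is squarefree and ≠ 1), so x^2 - x + 55 is irreducible over Q. It is the minimal polynomial of α.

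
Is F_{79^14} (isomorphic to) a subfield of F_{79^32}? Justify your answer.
No: F_{79^14} is not a subfield of F_{79^32}

F_{p^m} embeds in F_{p^n} iff m | n. Here 14 ∤ 32 (since 32 = 2·14 + 4 with remainder 4 ≠ 0), so F_{79^14} is not a subfield of F_{79^32}. Equivalently: if it were, the tower law would give 14 = [F_{79^14}:F_79] dividing [F_{79^32}:F_79] = 32, contradiction.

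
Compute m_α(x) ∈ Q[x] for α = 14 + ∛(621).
m_α(x) = x^3 - 42x^2 + 588x - 3365

Set β = α - 14 = ∛(621), so β^3 = 621. Then (α - 14)^3 - 621 = 0, i.e. α is a root of g(x) = (x - 14)^3 - 621 = x^3 - 42x^2 + 588x - 3365. Since g(x) = h(x - 14) where h(x) = x^3 - 621, and h is irreducible over Q (because 621 is not a perfect cube, so h has no rational root, and a monic cubic with no rational root is irreducible), g is also irreducible (irreducibility is preserved under the substitution x → x - 14). Hence m_α(x) = x^3 - 42x^2 + 588x - 3365.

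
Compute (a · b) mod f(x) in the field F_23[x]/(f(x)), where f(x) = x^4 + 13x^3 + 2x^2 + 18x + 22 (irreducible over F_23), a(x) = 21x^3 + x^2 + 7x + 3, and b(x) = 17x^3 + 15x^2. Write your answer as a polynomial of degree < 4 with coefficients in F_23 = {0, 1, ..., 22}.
a · b ≡ 3x^3 + 3x^2 + 4x + 7 (mod f(x))

Multiply in F_23[x]: a(x)·b(x) = (21x^3 + x^2 + 7x + 3)·(17x^3 + 15x^2) = 12x^6 + 10x^5 + 19x^4 + 18x^3 + 22x^2. This has degree ≥ 4, so divide by f(x) over F_23: 12x^6 + 10x^5 + 19x^4 + 18x^3 + 22x^2 = (12x^2 + 15x + 7)·(x^4 + 13x^3 + 2x^2 + 18x + 22) + (3x^3 + 3x^2 + 4x + 7). Hence a·b ≡ 3x^3 + 3x^2 + 4x + 7 (mod f). (F_23[x]/(f) is a field with 23^4 = 279841 elements since f is irreducible of degree 4.)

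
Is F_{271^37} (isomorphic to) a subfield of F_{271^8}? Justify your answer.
No: F_{271^37} is not a subfield of F_{271^8}

F_{p^m} embeds in F_{p^n} iff m | n. Here 37 ∤ 8 (since 8 = 0·37 + 8 with remainder 8 ≠ 0), so F_{271^37} is not a subfield of F_{271^8}. Equivalently: if it were, the tower law would give 37 = [F_{271^37}:F_271] dividing [F_{271^8}:F_271] = 8, contradiction.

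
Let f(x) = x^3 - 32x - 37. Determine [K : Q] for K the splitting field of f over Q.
[K : Q] = 6

By the rational root test, any rational root of the monic integer polynomial f(x) = x^3 - 32x - 37 must be an integer dividing the constant term -37, i.e. one of ±{1, 37}. Evaluating: f(1) = -68, f(-1) = -6, f(37) = 49432, f(-37) = -49506; none is 0, so f has no rational root and is therefore irreducible over Q (a cubic with no linear factor over a field is irreducible). For an irreducible cubic, the Galois group is A_3 or S_3 according as the discriminant disc(f) = -4a^3 - 27b^2 = -4·(-32)^3 - 27·(-37)^2 = 94109 is or is not a square in Q. Here disc(f) = 94109 is not a perfect square in Q, so the Galois group of f over Q is not contained in A_3 and must be all of S_3. The splitting field has degree |S_3| = 6 over Q, so [K : Q] = 6.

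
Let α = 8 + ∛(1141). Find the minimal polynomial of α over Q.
m_α(x) = x^3 - 24x^2 + 192x - 1653

Set β = α - 8 = ∛(1141), so β^3 = 1141. Then (α - 8)^3 - 1141 = 0, i.e. α is a root of g(x) = (x - 8)^3 - 1141 = x^3 - 24x^2 + 192x - 1653. Since g(x) = h(x - 8) where h(x) = x^3 - 1141, and h is irreducible over Q (because 1141 is not a perfect cube, so h has no rational root, and a monic cubic with no rational root is irreducible), g is also irreducible (irreducibility is preserved under the substitution x → x - 8). Hence m_α(x) = x^3 - 24x^2 + 192x - 1653.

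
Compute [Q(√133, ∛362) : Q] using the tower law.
[Q(√133, ∛362) : Q] = 6

Let L = Q(√133, ∛362). Since Q(√133) ⊂ L and [Q(√133):Q] = 2, the tower law gives 2 | [L:Q]. Likewise Q(∛362) ⊂ L with [Q(∛362):Q] = 3 (because 362 is not a perfect cube), so 3 | [L:Q]. As gcd(2,3) = 1, [L:Q] is divisible by 6. Conversely L is generated over Q by √133 and ∛362, so [L:Q] ≤ 2·3 = 6. Therefore [Q(√133, ∛362) : Q] = 6.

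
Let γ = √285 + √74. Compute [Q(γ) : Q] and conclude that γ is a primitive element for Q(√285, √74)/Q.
[Q(γ) : Q] = 4 (equivalently, Q(γ) = Q(√285, √74))

Obviously Q(γ) ⊆ Q(√285, √74), and [Q(√285, √74):Q] = 4 (since 285, 74 are distinct squarefree integers > 1 with 21090 not a perfect square). To show equality we compute the minimal polynomial of γ. From γ = √285 + √74: γ^2 = 285 + 2√(21090) + 74 = 359 + 2√(21090), so γ^2 - 359 = 2√(21090); squaring, (γ^2 - 359)^2 = 4·21090, i.e. γ^4 - 718γ^2 + 128881 - 84360 = 0, i.e. γ^4 - 718γ^2 + 44521 = 0. So γ is a root of x^4 - 718x^2 + 44521. This polynomial is irreducible over Q: it has no rational root (each ±√285 ± √74 is irrational), and any factorization into two quadratics over Q would force √(21090) ∈ Q (pairing opposite roots) or √285, √74 ∈ Q (other pairings), all impossible. Hence [Q(γ):Q] = 4 = [Q(√285, √74):Q], so Q(γ) = Q(√285, √74).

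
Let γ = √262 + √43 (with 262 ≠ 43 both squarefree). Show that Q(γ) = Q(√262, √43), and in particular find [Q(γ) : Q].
[Q(γ) : Q] = 4 (equivalently, Q(γ) = Q(√262, √43))

Obviously Q(γ) ⊆ Q(√262, √43), and [Q(√262, √43):Q] = 4 (since 262, 43 are distinct squarefree integers > 1 with 11266 not a perfect square). To show equality we compute the minimal polynomial of γ. From γ = √262 + √43: γ^2 = 262 + 2√(11266) + 43 = 305 + 2√(11266), so γ^2 - 305 = 2√(11266); squaring, (γ^2 - 305)^2 = 4·11266, i.e. γ^4 - 610γ^2 + 93025 - 45064 = 0, i.e. γ^4 - 610γ^2 + 47961 = 0. So γ is a root of x^4 - 610x^2 + 47961. This polynomial is irreducible over Q: it has no rational root (each ±√262 ± √43 is irrational), and any factorization into two quadratics over Q would force √(11266) ∈ Q (pairing opposite roots) or √262, √43 ∈ Q (other pairings), all impossible. Hence [Q(γ):Q] = 4 = [Q(√262, √43):Q], so Q(γ) = Q(√262, √43).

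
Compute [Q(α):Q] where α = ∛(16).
[Q(α):Q] = 3

The minimal polynomial of α is x^3 - 16, irreducible over Q since 16 is not a perfect cube (so x^3 - 16 has no rational root). Hence [Q(α):Q] = deg(m_α) = 3.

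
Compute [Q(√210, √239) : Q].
[Q(√210, √239) : Q] = 4

[Q(√210):Q] = 2 (min poly x^2 - 210, irreducible since 210 is squarefree > 1). For the top step, suppose √239 ∈ Q(√210), say √239 = c + d√210 with c, d ∈ Q. Squaring: 239 = c^2 + 210d^2 + 2cd√210. Since √210 ∉ Q this forces 2cd = 0. If d = 0 then √239 = c ∈ Q, contradicting 239 squarefree > 1. If c = 0 then 239 = 210d^2, so 210·239 = (210d)^2 is a perfect square in Q — but 210·239 = 50190 is not a perfect square (since 210 and 239 are distinct squarefree integers). Contradiction. Hence √239 ∉ Q(√210), so x^2 - 239 stays irreducible over Q(√210) and [Q(√210, √239) : Q(√210)] = 2. By the tower law, [Q(√210, √239) : Q] = 2 · 2 = 4.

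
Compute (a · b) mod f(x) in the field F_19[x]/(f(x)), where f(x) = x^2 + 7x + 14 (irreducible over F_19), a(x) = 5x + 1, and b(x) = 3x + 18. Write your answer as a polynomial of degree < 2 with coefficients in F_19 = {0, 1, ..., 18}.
a · b ≡ 7x + 17 (mod f(x))

Multiply in F_19[x]: a(x)·b(x) = (5x + 1)·(3x + 18) = 15x^2 + 17x + 18. This has degree ≥ 2, so divide by f(x) over F_19: 15x^2 + 17x + 18 = (15)·(x^2 + 7x + 14) + (7x + 17). Hence a·b ≡ 7x + 17 (mod f). (F_19[x]/(f) is a field with 19^2 = 361 elements since f is irreducible of degree 2.)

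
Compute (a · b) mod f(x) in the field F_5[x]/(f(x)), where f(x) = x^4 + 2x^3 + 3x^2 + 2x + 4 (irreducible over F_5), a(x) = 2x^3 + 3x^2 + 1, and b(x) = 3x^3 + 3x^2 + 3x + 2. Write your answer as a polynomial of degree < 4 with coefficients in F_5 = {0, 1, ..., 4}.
a · b ≡ 3x^3 + x^2 + 4x + 3 (mod f(x))

Multiply in F_5[x]: a(x)·b(x) = (2x^3 + 3x^2 + 1)·(3x^3 + 3x^2 + 3x + 2) = x^6 + x^3 + 4x^2 + 3x + 2. This has degree ≥ 4, so divide by f(x) over F_5: x^6 + x^3 + 4x^2 + 3x + 2 = (x^2 + 3x + 1)·(x^4 + 2x^3 + 3x^2 + 2x + 4) + (3x^3 + x^2 + 4x + 3). Hence a·b ≡ 3x^3 + x^2 + 4x + 3 (mod f). (F_5[x]/(f) is a field with 5^4 = 625 elements since f is irreducible of degree 4.)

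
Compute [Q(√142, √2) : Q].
[Q(√142, √2) : Q] = 4

[Q(√142):Q] = 2 (min poly x^2 - 142, irreducible since 142 is squarefree > 1). For the top step, suppose √2 ∈ Q(√142), say √2 = c + d√142 with c, d ∈ Q. Squaring: 2 = c^2 + 142d^2 + 2cd√142. Since √142 ∉ Q this forces 2cd = 0. If d = 0 then √2 = c ∈ Q, contradicting 2 squarefree > 1. If c = 0 then 2 = 142d^2, so 142·2 = (142d)^2 is a perfect square in Q — but 142·2 = 284 is not a perfect square (since 142 and 2 are distinct squarefree integers). Contradiction. Hence √2 ∉ Q(√142), so x^2 - 2 stays irreducible over Q(√142) and [Q(√142, √2) : Q(√142)] = 2. By the tower law, [Q(√142, √2) : Q] = 2 · 2 = 4.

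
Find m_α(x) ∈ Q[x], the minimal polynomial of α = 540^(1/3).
m_α(x) = x^3 - 540

α satisfies α^3 = 540, so x^3 - 540 annihilates α. By the rational root test, a rational root p/q (in lowest terms) of x^3 - 540 would satisfy p^3 = 540 q^3, forcing q = 1 and p^3 = 540; but 540 is not a perfect cube, contradiction. A monic cubic over Q with no rational root is irreducible (any nontrivial factorization would include a linear factor). Hence x^3 - 540 is the minimal polynomial of α, and in particular [Q(α):Q] = 3.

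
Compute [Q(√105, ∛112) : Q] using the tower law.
[Q(√105, ∛112) : Q] = 6

Let L = Q(√105, ∛112). Since Q(√105) ⊂ L and [Q(√105):Q] = 2, the tower law gives 2 | [L:Q]. Likewise Q(∛112) ⊂ L with [Q(∛112):Q] = 3 (because 112 is not a perfect cube), so 3 | [L:Q]. As gcd(2,3) = 1, [L:Q] is divisible by 6. Conversely L is generated over Q by √105 and ∛112, so [L:Q] ≤ 2·3 = 6. Therefore [Q(√105, ∛112) : Q] = 6.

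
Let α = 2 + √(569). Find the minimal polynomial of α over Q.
m_α(x) = x^2 - 4x - 565

From α - 2 = √(569), squaring gives (α - 2)^2 = 569, i.e. α^2 - 4α + 4 = 569, so α^2 - 4α - 565 = 0. The discriminant of x^2 - 4x - 565 is (-4)^2 - 4·(-565) = 16 + 2260 = 2276, and 4·(569) is not a perfect square in Q since 569 is squarefree and ≠ 1. Hence x^2 - 4x - 565 is irreducible over Q and is the minimal polynomial of α.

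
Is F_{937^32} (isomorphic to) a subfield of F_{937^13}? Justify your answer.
No: F_{937^32} is not a subfield of F_{937^13}

F_{p^m} embeds in F_{p^n} iff m | n. Here 32 ∤ 13 (since 13 = 0·32 + 13 with remainder 13 ≠ 0), so F_{937^32} is not a subfield of F_{937^13}. Equivalently: if it were, the tower law would give 32 = [F_{937^32}:F_937] dividing [F_{937^13}:F_937] = 13, contradiction.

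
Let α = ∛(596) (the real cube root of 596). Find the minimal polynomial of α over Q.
m_α(x) = x^3 - 596

α satisfies α^3 = 596, so x^3 - 596 annihilates α. By the rational root test, a rational root p/q (in lowest terms) of x^3 - 596 would satisfy p^3 = 596 q^3, forcing q = 1 and p^3 = 596; but 596 is not a perfect cube, contradiction. A monic cubic over Q with no rational root is irreducible (any nontrivial factorization would include a linear factor). Hence x^3 - 596 is the minimal polynomial of α, and in particular [Q(α):Q] = 3.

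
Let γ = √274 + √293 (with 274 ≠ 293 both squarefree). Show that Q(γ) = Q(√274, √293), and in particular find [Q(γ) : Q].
[Q(γ) : Q] = 4 (equivalently, Q(γ) = Q(√274, √293))

Obviously Q(γ) ⊆ Q(√274, √293), and [Q(√274, √293):Q] = 4 (since 274, 293 are distinct squarefree integers > 1 with 80282 not a perfect square). To show equality we compute the minimal polynomial of γ. From γ = √274 + √293: γ^2 = 274 + 2√(80282) + 293 = 567 + 2√(80282), so γ^2 - 567 = 2√(80282); squaring, (γ^2 - 567)^2 = 4·80282, i.e. γ^4 - 1134γ^2 + 321489 - 321128 = 0, i.e. γ^4 - 1134γ^2 + 361 = 0. So γ is a root of x^4 - 1134x^2 + 361. This polynomial is irreducible over Q: it has no rational root (each ±√274 ± √293 is irrational), and any factorization into two quadratics over Q would force √(80282) ∈ Q (pairing opposite roots) or √274, √293 ∈ Q (other pairings), all impossible. Hence [Q(γ):Q] = 4 = [Q(√274, √293):Q], so Q(γ) = Q(√274, √293).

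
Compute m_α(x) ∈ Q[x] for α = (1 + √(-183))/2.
m_α(x) = x^2 - x + 46

From 2α - 1 = √(-183), squaring gives (2α - 1)^2 = -183, i.e. 4α^2 - 4α + 1 = -183, so α^2 - α + (1 + 183)/4 = 0. Since -183 ≡ 1 (mod 4), (1 + 183)/4 = 46 ∈ Z. The polynomial x^2 - x + 46 has discriminant 1 - 4·(46) = -183, which is not a perfect square in Q (d = -183 is squarefree and ≠ 1), so x^2 - x + 46 is irreducible over Q. It is the minimal polynomial of α.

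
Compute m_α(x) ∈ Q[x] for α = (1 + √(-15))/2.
m_α(x) = x^2 - x + 4

From 2α - 1 = √(-15), squaring gives (2α - 1)^2 = -15, i.e. 4α^2 - 4α + 1 = -15, so α^2 - α + (1 + 15)/4 = 0. Since -15 ≡ 1 (mod 4), (1 + 15)/4 = 4 ∈ Z. The polynomial x^2 - x + 4 has discriminant 1 - 4·(4) = -15, which is not a perfect square in Q (d = -15 is squarefree and ≠ 1), so x^2 - x + 4 is irreducible over Q. It is the minimal polynomial of α.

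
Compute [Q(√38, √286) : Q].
[Q(√38, √286) : Q] = 4

[Q(√38):Q] = 2 (min poly x^2 - 38, irreducible since 38 is squarefree > 1). For the top step, suppose √286 ∈ Q(√38), say √286 = c + d√38 with c, d ∈ Q. Squaring: 286 = c^2 + 38d^2 + 2cd√38. Since √38 ∉ Q this forces 2cd = 0. If d = 0 then √286 = c ∈ Q, contradicting 286 squarefree > 1. If c = 0 then 286 = 38d^2, so 38·286 = (38d)^2 is a perfect square in Q — but 38·286 = 10868 is not a perfect square (since 38 and 286 are distinct squarefree integers). Contradiction. Hence √286 ∉ Q(√38), so x^2 - 286 stays irreducible over Q(√38) and [Q(√38, √286) : Q(√38)] = 2. By the tower law, [Q(√38, √286) : Q] = 2 · 2 = 4.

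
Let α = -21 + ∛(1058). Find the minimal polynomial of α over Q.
m_α(x) = x^3 + 63x^2 + 1323x + 8203

Set β = α + 21 = ∛(1058), so β^3 = 1058. Then (α + 21)^3 - 1058 = 0, i.e. α is a root of g(x) = (x + 21)^3 - 1058 = x^3 + 63x^2 + 1323x + 8203. Since g(x) = h(x + 21) where h(x) = x^3 - 1058, and h is irreducible over Q (because 1058 is not a perfect cube, so h has no rational root, and a monic cubic with no rational root is irreducible), g is also irreducible (irreducibility is preserved under the substitution x → x + 21). Hence m_α(x) = x^3 + 63x^2 + 1323x + 8203.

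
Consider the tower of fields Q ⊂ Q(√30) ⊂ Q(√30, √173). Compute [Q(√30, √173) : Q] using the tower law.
[Q(√30, √173) : Q] = 4

[Q(√30):Q] = 2 (min poly x^2 - 30, irreducible since 30 is squarefree > 1). For the top step, suppose √173 ∈ Q(√30), say √173 = c + d√30 with c, d ∈ Q. Squaring: 173 = c^2 + 30d^2 + 2cd√30. Since √30 ∉ Q this forces 2cd = 0. If d = 0 then √173 = c ∈ Q, contradicting 173 squarefree > 1. If c = 0 then 173 = 30d^2, so 30·173 = (30d)^2 is a perfect square in Q — but 30·173 = 5190 is not a perfect square (since 30 and 173 are distinct squarefree integers). Contradiction. Hence √173 ∉ Q(√30), so x^2 - 173 stays irreducible over Q(√30) and [Q(√30, √173) : Q(√30)] = 2. By the tower law, [Q(√30, √173) : Q] = 2 · 2 = 4.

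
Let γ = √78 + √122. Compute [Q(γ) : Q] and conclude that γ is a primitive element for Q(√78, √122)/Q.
[Q(γ) : Q] = 4 (equivalently, Q(γ) = Q(√78, √122))

Obviously Q(γ) ⊆ Q(√78, √122), and [Q(√78, √122):Q] = 4 (since 78, 122 are distinct squarefree integers > 1 with 9516 not a perfect square). To show equality we compute the minimal polynomial of γ. From γ = √78 + √122: γ^2 = 78 + 2√(9516) + 122 = 200 + 2√(9516), so γ^2 - 200 = 2√(9516); squaring, (γ^2 - 200)^2 = 4·9516, i.e. γ^4 - 400γ^2 + 40000 - 38064 = 0, i.e. γ^4 - 400γ^2 + 1936 = 0. So γ is a root of x^4 - 400x^2 + 1936. This polynomial is irreducible over Q: it has no rational root (each ±√78 ± √122 is irrational), and any factorization into two quadratics over Q would force √(9516) ∈ Q (pairing opposite roots) or √78, √122 ∈ Q (other pairings), all impossible. Hence [Q(γ):Q] = 4 = [Q(√78, √122):Q], so Q(γ) = Q(√78, √122).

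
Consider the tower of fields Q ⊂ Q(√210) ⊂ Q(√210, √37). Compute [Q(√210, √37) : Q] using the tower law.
[Q(√210, √37) : Q] = 4

[Q(√210):Q] = 2 (min poly x^2 - 210, irreducible since 210 is squarefree > 1). For the top step, suppose √37 ∈ Q(√210), say √37 = c + d√210 with c, d ∈ Q. Squaring: 37 = c^2 + 210d^2 + 2cd√210. Since √210 ∉ Q this forces 2cd = 0. If d = 0 then √37 = c ∈ Q, contradicting 37 squarefree > 1. If c = 0 then 37 = 210d^2, so 210·37 = (210d)^2 is a perfect square in Q — but 210·37 = 7770 is not a perfect square (since 210 and 37 are distinct squarefree integers). Contradiction. Hence √37 ∉ Q(√210), so x^2 - 37 stays irreducible over Q(√210) and [Q(√210, √37) : Q(√210)] = 2. By the tower law, [Q(√210, √37) : Q] = 2 · 2 = 4.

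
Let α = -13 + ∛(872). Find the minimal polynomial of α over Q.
m_α(x) = x^3 + 39x^2 + 507x + 1325

Set β = α + 13 = ∛(872), so β^3 = 872. Then (α + 13)^3 - 872 = 0, i.e. α is a root of g(x) = (x + 13)^3 - 872 = x^3 + 39x^2 + 507x + 1325. Since g(x) = h(x + 13) where h(x) = x^3 - 872, and h is irreducible over Q (because 872 is not a perfect cube, so h has no rational root, and a monic cubic with no rational root is irreducible), g is also irreducible (irreducibility is preserved under the substitution x → x + 13). Hence m_α(x) = x^3 + 39x^2 + 507x + 1325.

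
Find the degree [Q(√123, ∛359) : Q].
[Q(√123, ∛359) : Q] = 6

Let L = Q(√123, ∛359). Since Q(√123) ⊂ L and [Q(√123):Q] = 2, the tower law gives 2 | [L:Q]. Likewise Q(∛359) ⊂ L with [Q(∛359):Q] = 3 (because 359 is not a perfect cube), so 3 | [L:Q]. As gcd(2,3) = 1, [L:Q] is divisible by 6. Conversely L is generated over Q by √123 and ∛359, so [L:Q] ≤ 2·3 = 6. Therefore [Q(√123, ∛359) : Q] = 6.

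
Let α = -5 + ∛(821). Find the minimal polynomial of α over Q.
m_α(x) = x^3 + 15x^2 + 75x - 696

Set β = α + 5 = ∛(821), so β^3 = 821. Then (α + 5)^3 - 821 = 0, i.e. α is a root of g(x) = (x + 5)^3 - 821 = x^3 + 15x^2 + 75x - 696. Since g(x) = h(x + 5) where h(x) = x^3 - 821, and h is irreducible over Q (because 821 is not a perfect cube, so h has no rational root, and a monic cubic with no rational root is irreducible), g is also irreducible (irreducibility is preserved under the substitution x → x + 5). Hence m_α(x) = x^3 + 15x^2 + 75x - 696.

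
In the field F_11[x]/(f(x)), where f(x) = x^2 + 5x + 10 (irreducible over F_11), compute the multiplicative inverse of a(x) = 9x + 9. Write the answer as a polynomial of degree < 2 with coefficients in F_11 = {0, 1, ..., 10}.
a(x)^(-1) ≡ x + 4 (mod f(x))

Since f is irreducible over F_11, F_11[x]/(f) is a field and a(x) ≠ 0 has an inverse. Apply the extended Euclidean algorithm to f(x) and a(x) in F_11[x]: f(x) = (5x + 9)·a(x) + (6). The last nonzero remainder is the constant 6 = gcd(f, a) in F_11. Back-substituting through the division chain expresses 6 = s(x)·a(x) + t(x)·f(x) with s(x) ≡ 6x + 2 (mod f), so (6x + 2)·a(x) ≡ 6 (mod f). Multiplying by 6^(-1) ≡ 2 in F_11 gives a(x)^(-1) ≡ 2·(6x + 2) ≡ x + 4 (mod f). Check: (9x + 9)·(x + 4) = 9x^2 + x + 3 ≡ 1 (mod x^2 + 5x + 10).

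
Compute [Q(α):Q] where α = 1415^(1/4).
[Q(α):Q] = 4

α is a root of x^4 - 1415. By Eisenstein's criterion at the prime p = 5 (which divides the constant term 1415 but p^2 = 25 does not, since 1415 is squarefree), x^4 - 1415 is irreducible over Q. Hence [Q(α):Q] = 4.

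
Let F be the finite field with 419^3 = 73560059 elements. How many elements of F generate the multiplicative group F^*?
There are φ(73560058) = 29237760 primitive elements

F_q^* is cyclic of order q - 1 = 73560058. A cyclic group of order m has exactly φ(m) generators. Here m = 73560058 = 2 · 11 · 13 · 19 · 13537, so the number of primitive elements is φ(73560058) = 29237760.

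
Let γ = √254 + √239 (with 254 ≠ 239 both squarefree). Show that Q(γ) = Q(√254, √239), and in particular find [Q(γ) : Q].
[Q(γ) : Q] = 4 (equivalently, Q(γ) = Q(√254, √239))

Obviously Q(γ) ⊆ Q(√254, √239), and [Q(√254, √239):Q] = 4 (since 254, 239 are distinct squarefree integers > 1 with 60706 not a perfect square). To show equality we compute the minimal polynomial of γ. From γ = √254 + √239: γ^2 = 254 + 2√(60706) + 239 = 493 + 2√(60706), so γ^2 - 493 = 2√(60706); squaring, (γ^2 - 493)^2 = 4·60706, i.e. γ^4 - 986γ^2 + 243049 - 242824 = 0, i.e. γ^4 - 986γ^2 + 225 = 0. So γ is a root of x^4 - 986x^2 + 225. This polynomial is irreducible over Q: it has no rational root (each ±√254 ± √239 is irrational), and any factorization into two quadratics over Q would force √(60706) ∈ Q (pairing opposite roots) or √254, √239 ∈ Q (other pairings), all impossible. Hence [Q(γ):Q] = 4 = [Q(√254, √239):Q], so Q(γ) = Q(√254, √239).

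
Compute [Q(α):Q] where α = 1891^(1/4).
[Q(α):Q] = 4

α is a root of x^4 - 1891. By Eisenstein's criterion at the prime p = 31 (which divides the constant term 1891 but p^2 = 961 does not, since 1891 is squarefree), x^4 - 1891 is irreducible over Q. Hence [Q(α):Q] = 4.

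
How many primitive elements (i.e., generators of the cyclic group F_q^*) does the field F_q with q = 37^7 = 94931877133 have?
There are φ(94931877132) = 31198268640 primitive elements

F_q^* is cyclic of order q - 1 = 94931877132. A cyclic group of order m has exactly φ(m) generators. Here m = 94931877132 = 2^2 · 3^2 · 71 · 37140797, so the number of primitive elements is φ(94931877132) = 31198268640.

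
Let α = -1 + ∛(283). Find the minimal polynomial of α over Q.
m_α(x) = x^3 + 3x^2 + 3x - 282

Set β = α + 1 = ∛(283), so β^3 = 283. Then (α + 1)^3 - 283 = 0, i.e. α is a root of g(x) = (x + 1)^3 - 283 = x^3 + 3x^2 + 3x - 282. Since g(x) = h(x + 1) where h(x) = x^3 - 283, and h is irreducible over Q (because 283 is not a perfect cube, so h has no rational root, and a monic cubic with no rational root is irreducible), g is also irreducible (irreducibility is preserved under the substitution x → x + 1). Hence m_α(x) = x^3 + 3x^2 + 3x - 282.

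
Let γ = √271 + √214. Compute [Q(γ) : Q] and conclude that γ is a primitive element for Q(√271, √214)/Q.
[Q(γ) : Q] = 4 (equivalently, Q(γ) = Q(√271, √214))

Obviously Q(γ) ⊆ Q(√271, √214), and [Q(√271, √214):Q] = 4 (since 271, 214 are distinct squarefree integers > 1 with 57994 not a perfect square). To show equality we compute the minimal polynomial of γ. From γ = √271 + √214: γ^2 = 271 + 2√(57994) + 214 = 485 + 2√(57994), so γ^2 - 485 = 2√(57994); squaring, (γ^2 - 485)^2 = 4·57994, i.e. γ^4 - 970γ^2 + 235225 - 231976 = 0, i.e. γ^4 - 970γ^2 + 3249 = 0. So γ is a root of x^4 - 970x^2 + 3249. This polynomial is irreducible over Q: it has no rational root (each ±√271 ± √214 is irrational), and any factorization into two quadratics over Q would force √(57994) ∈ Q (pairing opposite roots) or √271, √214 ∈ Q (other pairings), all impossible. Hence [Q(γ):Q] = 4 = [Q(√271, √214):Q], so Q(γ) = Q(√271, √214).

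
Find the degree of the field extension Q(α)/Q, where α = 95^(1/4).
[Q(α):Q] = 4

α is a root of x^4 - 95. By Eisenstein's criterion at the prime p = 5 (which divides the constant term 95 but p^2 = 25 does not, since 95 is squarefree), x^4 - 95 is irreducible over Q. Hence [Q(α):Q] = 4.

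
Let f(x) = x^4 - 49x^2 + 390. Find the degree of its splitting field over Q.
[K : Q] = 4

Solving the quadratic in x^2: x^2 = (49 ± √(49^2 - 4·390))/2 = (49 ± √841)/2 = (49 ± 29)/2, giving x^2 = 10 or x^2 = 39. So f(x) = (x^2 - 10)(x^2 - 39) and the roots of f are ±√10, ±√39. Hence the splitting field is K = Q(√10, √39). Since 10 and 39 are distinct squarefree integers > 1, their product 390 is not a perfect square, so √39 ∉ Q(√10). By the tower law [K:Q] = [Q(√10,√39):Q(√10)] · [Q(√10):Q] = 2 · 2 = 4.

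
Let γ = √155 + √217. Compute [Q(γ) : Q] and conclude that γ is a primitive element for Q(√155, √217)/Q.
[Q(γ) : Q] = 4 (equivalently, Q(γ) = Q(√155, √217))

Obviously Q(γ) ⊆ Q(√155, √217), and [Q(√155, √217):Q] = 4 (since 155, 217 are distinct squarefree integers > 1 with 33635 not a perfect square). To show equality we compute the minimal polynomial of γ. From γ = √155 + √217: γ^2 = 155 + 2√(33635) + 217 = 372 + 2√(33635), so γ^2 - 372 = 2√(33635); squaring, (γ^2 - 372)^2 = 4·33635, i.e. γ^4 - 744γ^2 + 138384 - 134540 = 0, i.e. γ^4 - 744γ^2 + 3844 = 0. So γ is a root of x^4 - 744x^2 + 3844. This polynomial is irreducible over Q: it has no rational root (each ±√155 ± √217 is irrational), and any factorization into two quadratics over Q would force √(33635) ∈ Q (pairing opposite roots) or √155, √217 ∈ Q (other pairings), all impossible. Hence [Q(γ):Q] = 4 = [Q(√155, √217):Q], so Q(γ) = Q(√155, √217).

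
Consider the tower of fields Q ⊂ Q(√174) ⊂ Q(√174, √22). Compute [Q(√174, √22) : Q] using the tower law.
[Q(√174, √22) : Q] = 4

[Q(√174):Q] = 2 (min poly x^2 - 174, irreducible since 174 is squarefree > 1). For the top step, suppose √22 ∈ Q(√174), say √22 = c + d√174 with c, d ∈ Q. Squaring: 22 = c^2 + 174d^2 + 2cd√174. Since √174 ∉ Q this forces 2cd = 0. If d = 0 then √22 = c ∈ Q, contradicting 22 squarefree > 1. If c = 0 then 22 = 174d^2, so 174·22 = (174d)^2 is a perfect square in Q — but 174·22 = 3828 is not a perfect square (since 174 and 22 are distinct squarefree integers). Contradiction. Hence √22 ∉ Q(√174), so x^2 - 22 stays irreducible over Q(√174) and [Q(√174, √22) : Q(√174)] = 2. By the tower law, [Q(√174, √22) : Q] = 2 · 2 = 4.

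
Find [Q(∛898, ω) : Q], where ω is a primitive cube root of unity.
[Q(∛898, ω) : Q] = 6

[Q(∛898):Q] = 3 (min poly x^3 - 898, irreducible since 898 is not a perfect cube). [Q(ω):Q] = 2 (min poly x^2 + x + 1). Since Q(∛898) ⊂ R and ω ∉ R, we have ω ∉ Q(∛898), so x^2 + x + 1 remains irreducible over Q(∛898) and [Q(∛898, ω) : Q(∛898)] = 2. By the tower law, [Q(∛898, ω) : Q] = 3 · 2 = 6. (In fact Q(∛898, ω) is the splitting field of x^3 - 898 over Q.)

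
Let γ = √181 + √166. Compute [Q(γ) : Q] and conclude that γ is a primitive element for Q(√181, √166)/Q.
[Q(γ) : Q] = 4 (equivalently, Q(γ) = Q(√181, √166))

Obviously Q(γ) ⊆ Q(√181, √166), and [Q(√181, √166):Q] = 4 (since 181, 166 are distinct squarefree integers > 1 with 30046 not a perfect square). To show equality we compute the minimal polynomial of γ. From γ = √181 + √166: γ^2 = 181 + 2√(30046) + 166 = 347 + 2√(30046), so γ^2 - 347 = 2√(30046); squaring, (γ^2 - 347)^2 = 4·30046, i.e. γ^4 - 694γ^2 + 120409 - 120184 = 0, i.e. γ^4 - 694γ^2 + 225 = 0. So γ is a root of x^4 - 694x^2 + 225. This polynomial is irreducible over Q: it has no rational root (each ±√181 ± √166 is irrational), and any factorization into two quadratics over Q would force √(30046) ∈ Q (pairing opposite roots) or √181, √166 ∈ Q (other pairings), all impossible. Hence [Q(γ):Q] = 4 = [Q(√181, √166):Q], so Q(γ) = Q(√181, √166).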